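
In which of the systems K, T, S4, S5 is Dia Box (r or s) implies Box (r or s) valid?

S4-tableau for the negation not (Dia Box (r or s) implies Box (r or s)):
1. not (Dia Box (r or s) implies Box (r or s)), u
2. Dia Box (r or s), u   [neg-implies-rule on 1]
3. not Box (r or s), u   [neg-implies-rule on 1]
4. Box (r or s), v   [Dia-rule on 2: fresh world v, uRv]
5. r or s, v   [Box-rule on 4 via vRv]
6. s, v   [or-rule on 5 (branches; this branch)]
7. not (r or s), w   [neg-Box-rule on 3: fresh world w, uRw]
8. not r, w   [neg-or-rule on 7]
9. not s, w   [neg-or-rule on 7]
Accessibility: uRu, uRv, uRw, vRv, wRw
Complete open branch: countermodel on an S4-frame, so not valid in S4, nor in K, T (the same frame is also a K-frame and a T-frame).
S5-tableau for the negation not (Dia Box (r or s) implies Box (r or s)):
1. not (Dia Box (r or s) implies Box (r or s)), u
2. Dia Box (r or s), u   [neg-implies-rule on 1]
3. not Box (r or s), u   [neg-implies-rule on 1]
4. Box (r or s), v   [Dia-rule on 2: fresh world v, uRv]
5. r or s, u   [Box-rule on 4 via vRu]
6. r or s, v   [Box-rule on 4 via vRv]
7. s, u   [or-rule on 5 (branches; this branch)]
8. s, v   [or-rule on 6 (branches; this branch)]
9. not (r or s), w   [neg-Box-rule on 3: fresh world w, uRw]
10. not r, w   [neg-or-rule on 9]
11. not s, w   [neg-or-rule on 9]
12. r or s, w   [Box-rule on 4 via vRw]
13. s, w   [or-rule on 12 (branches; this branch)]
Accessibility: uRu, uRv, uRw, vRu, vRv, vRw, wRu, wRv, wRw
Branch closes: s and not s both at w.
Every branch closes (one shown): valid in S5.

S5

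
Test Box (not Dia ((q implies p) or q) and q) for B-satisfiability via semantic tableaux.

1. Box (not Dia ((q implies p) or q) and q), w0
2. not Dia ((q implies p) or q) and q, w0   [Box-rule on 1 via w0Rw0]
3. not Dia ((q implies p) or q), w0   [and-rule on 2]
4. q, w0   [and-rule on 2]
5. not ((q implies p) or q), w0   [neg-Dia-rule on 3 via w0Rw0]
6. not (q implies p), w0   [neg-or-rule on 5]
7. not q, w0   [neg-or-rule on 5]
Accessibility: w0Rw0
Branch closes: q and not q both at w0.
(One branch shown.) All branches close.

Unsatisfiable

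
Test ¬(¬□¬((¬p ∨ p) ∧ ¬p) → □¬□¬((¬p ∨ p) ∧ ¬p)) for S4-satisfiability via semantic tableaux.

1. ¬(¬□¬((¬p ∨ p) ∧ ¬p) → □¬□¬((¬p ∨ p) ∧ ¬p)), w0
2. ¬□¬((¬p ∨ p) ∧ ¬p), w0   [¬→-rule on 1]
3. ¬□¬□¬((¬p ∨ p) ∧ ¬p), w0   [¬→-rule on 1]
4. (¬p ∨ p) ∧ ¬p, w1   [¬□-rule on 2: fresh world w1, w0Rw1]
5. ¬p ∨ p, w1   [∧-rule on 4]
6. ¬p, w1   [∧-rule on 4]
7. □¬((¬p ∨ p) ∧ ¬p), w2   [¬□-rule on 3: fresh world w2, w0Rw2]
8. ¬((¬p ∨ p) ∧ ¬p), w2   [□-rule on 7 via w2Rw2]
9. p, w2   [¬∧-rule on 8 (branches; this branch)]
Accessibility: w0Rw0, w0Rw1, w0Rw2, w1Rw1, w2Rw2

Yes, satisfiable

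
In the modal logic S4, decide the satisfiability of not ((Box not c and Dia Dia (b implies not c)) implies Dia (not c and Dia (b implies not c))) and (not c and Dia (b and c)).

1. not ((Box not c and Dia Dia (b implies not c)) implies Dia (not c and Dia (b implies not c))) and (not c and Dia (b and c)), u
2. not ((Box not c and Dia Dia (b implies not c)) implies Dia (not c and Dia (b implies not c))), u   [and-rule on 1]
3. not c and Dia (b and c), u   [and-rule on 1]
4. Box not c and Dia Dia (b implies not c), u   [neg-implies-rule on 2]
5. not Dia (not c and Dia (b implies not c)), u   [neg-implies-rule on 2]
6. not c, u   [and-rule on 3]
7. Dia (b and c), u   [and-rule on 3]
8. Box not c, u   [and-rule on 4]
9. Dia Dia (b implies not c), u   [and-rule on 4]
10. not (not c and Dia (b implies not c)), u   [neg-Dia-rule on 5 via uRu]
11. not Dia (b implies not c), u   [neg-and-rule on 10 (branches; this branch)]
12. not (b implies not c), u   [neg-Dia-rule on 11 via uRu]
13. b, u   [neg-implies-rule on 12]
14. c, u   [neg-implies-rule on 12]
Accessibility: uRu
Branch closes: c and not c both at u.
Every branch closes; the branch above is one of them.

Unsatisfiable (every branch closes)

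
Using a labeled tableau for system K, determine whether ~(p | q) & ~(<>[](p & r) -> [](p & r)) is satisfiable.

1. ~(p | q) & ~(<>[](p & r) -> [](p & r)), 0
2. ~(p | q), 0
3. ~(<>[](p & r) -> [](p & r)), 0
4. ~p, 0
5. ~q, 0
6. <>[](p & r), 0
7. ~[](p & r), 0
8. [](p & r), 1
9. ~(p & r), 2
10. ~r, 2
Accessibility: 0R1, 0R2

Satisfiable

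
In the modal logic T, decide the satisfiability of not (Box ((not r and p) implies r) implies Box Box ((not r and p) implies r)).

1. not (Box ((not r and p) implies r) implies Box Box ((not r and p) implies r)), u
2. Box ((not r and p) implies r), u
3. not Box Box ((not r and p) implies r), u
4. (not r and p) implies r, u
5. r, u
6. not Box ((not r and p) implies r), v
7. (not r and p) implies r, v
8. r, v
9. not ((not r and p) implies r), w
10. not r and p, w
11. not r, w
12. p, w
Accessibility: uRu, uRv, vRv, vRw, wRw

Yes, satisfiable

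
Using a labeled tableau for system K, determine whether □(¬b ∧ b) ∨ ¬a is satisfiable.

Satisfiable

1. □(¬b ∧ b) ∨ ¬a, w0
2. ¬a, w0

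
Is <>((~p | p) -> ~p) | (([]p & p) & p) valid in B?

Yes, valid

Tableau for the negation ~(<>((~p | p) -> ~p) | (([]p & p) & p)):
1. ~(<>((~p | p) -> ~p) | (([]p & p) & p)), w0
2. ~<>((~p | p) -> ~p), w0   [~|-rule on 1]
3. ~(([]p & p) & p), w0   [~|-rule on 1]
4. ~((~p | p) -> ~p), w0   [~<>-rule on 2 via w0Rw0]
5. ~p | p, w0   [~->-rule on 4]
6. p, w0   [~->-rule on 4]
7. ~([]p & p), w0   [~&-rule on 3 (branches; this branch)]
8. ~[]p, w0   [~&-rule on 7 (branches; this branch)]
9. ~p, w1   [~[]-rule on 8: fresh world w1, w0Rw1]
10. ~((~p | p) -> ~p), w1   [~<>-rule on 2 via w0Rw1]
11. ~p | p, w1   [~->-rule on 10]
12. p, w1   [~->-rule on 10]
Accessibility: w0Rw0, w0Rw1, w1Rw0, w1Rw1
Branch closes: p and ~p both at w1.
All branches of the negation close; one closing branch shown above.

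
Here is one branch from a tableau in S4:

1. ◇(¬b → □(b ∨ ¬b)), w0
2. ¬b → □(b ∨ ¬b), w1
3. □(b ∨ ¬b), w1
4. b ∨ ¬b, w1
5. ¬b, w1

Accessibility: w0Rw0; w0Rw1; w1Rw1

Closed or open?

No atom appears with both signs at the same world.

Open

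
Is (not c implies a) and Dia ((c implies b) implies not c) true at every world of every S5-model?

Tableau for the negation not ((not c implies a) and Dia ((c implies b) implies not c)):
1. not ((not c implies a) and Dia ((c implies b) implies not c)), u
2. not Dia ((c implies b) implies not c), u   [neg-and-rule on 1 (branches; this branch)]
3. not ((c implies b) implies not c), u   [neg-Dia-rule on 2 via uRu]
4. c implies b, u   [neg-implies-rule on 3]
5. c, u   [neg-implies-rule on 3]
6. b, u   [implies-rule on 4 (branches; this branch)]
Accessibility: uRu
The negation has an open branch (countermodel exists).

Not valid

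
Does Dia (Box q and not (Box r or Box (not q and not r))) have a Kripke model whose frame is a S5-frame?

1. Dia (Box q and not (Box r or Box (not q and not r))), u
2. Box q and not (Box r or Box (not q and not r)), v
3. Box q, v
4. not (Box r or Box (not q and not r)), v
5. not Box r, v
6. not Box (not q and not r), v
7. q, u
8. q, v
9. not r, w
10. q, w
11. not (not q and not r), x
12. q, x
13. r, x
Accessibility: uRu, uRv, uRw, uRx, vRu, vRv, vRw, vRx, wRu, wRv, wRw, wRx, xRu, xRv, xRw, xRx

Satisfiable (open branch found)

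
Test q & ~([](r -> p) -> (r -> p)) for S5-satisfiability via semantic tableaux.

1. q & ~([](r -> p) -> (r -> p)), u
2. q, u
3. ~([](r -> p) -> (r -> p)), u
4. [](r -> p), u
5. ~(r -> p), u
6. r, u
7. ~p, u
8. r -> p, u
9. p, u
Accessibility: uRu
Branch closes: p and ~p both at u.
Every branch closes; the branch above is one of them.

Unsatisfiable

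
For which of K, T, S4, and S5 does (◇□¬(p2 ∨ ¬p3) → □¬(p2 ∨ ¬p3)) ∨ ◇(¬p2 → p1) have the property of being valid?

S5

S4-tableau for the negation ¬((◇□¬(p2 ∨ ¬p3) → □¬(p2 ∨ ¬p3)) ∨ ◇(¬p2 → p1)):
1. ¬((◇□¬(p2 ∨ ¬p3) → □¬(p2 ∨ ¬p3)) ∨ ◇(¬p2 → p1)), u
2. ¬(◇□¬(p2 ∨ ¬p3) → □¬(p2 ∨ ¬p3)), u   [¬∨-rule on 1]
3. ¬◇(¬p2 → p1), u   [¬∨-rule on 1]
4. ◇□¬(p2 ∨ ¬p3), u   [¬→-rule on 2]
5. ¬□¬(p2 ∨ ¬p3), u   [¬→-rule on 2]
6. ¬(¬p2 → p1), u   [¬◇-rule on 3 via uRu]
7. ¬p2, u   [¬→-rule on 6]
8. ¬p1, u   [¬→-rule on 6]
9. □¬(p2 ∨ ¬p3), v   [◇-rule on 4: fresh world v, uRv]
10. ¬(¬p2 → p1), v   [¬◇-rule on 3 via uRv]
11. ¬p2, v   [¬→-rule on 10]
12. ¬p1, v   [¬→-rule on 10]
13. ¬(p2 ∨ ¬p3), v   [□-rule on 9 via vRv]
14. p3, v   [¬∨-rule on 13]
15. p2 ∨ ¬p3, w   [¬□-rule on 5: fresh world w, uRw]
16. ¬(¬p2 → p1), w   [¬◇-rule on 3 via uRw]
17. ¬p2, w   [¬→-rule on 16]
18. ¬p1, w   [¬→-rule on 16]
19. ¬p3, w   [∨-rule on 15 (branches; this branch)]
Accessibility: uRu, uRv, uRw, vRv, wRw
Complete open branch: countermodel on an S4-frame, so not valid in S4, nor in K, T (the same frame is also a K-frame and a T-frame).
S5-tableau for the negation ¬((◇□¬(p2 ∨ ¬p3) → □¬(p2 ∨ ¬p3)) ∨ ◇(¬p2 → p1)):
1. ¬((◇□¬(p2 ∨ ¬p3) → □¬(p2 ∨ ¬p3)) ∨ ◇(¬p2 → p1)), u
2. ¬(◇□¬(p2 ∨ ¬p3) → □¬(p2 ∨ ¬p3)), u   [¬∨-rule on 1]
3. ¬◇(¬p2 → p1), u   [¬∨-rule on 1]
4. ◇□¬(p2 ∨ ¬p3), u   [¬→-rule on 2]
5. ¬□¬(p2 ∨ ¬p3), u   [¬→-rule on 2]
6. ¬(¬p2 → p1), u   [¬◇-rule on 3 via uRu]
7. ¬p2, u   [¬→-rule on 6]
8. ¬p1, u   [¬→-rule on 6]
9. □¬(p2 ∨ ¬p3), v   [◇-rule on 4: fresh world v, uRv]
10. ¬(¬p2 → p1), v   [¬◇-rule on 3 via uRv]
11. ¬p2, v   [¬→-rule on 10]
12. ¬p1, v   [¬→-rule on 10]
13. ¬(p2 ∨ ¬p3), u   [□-rule on 9 via vRu]
14. p3, u   [¬∨-rule on 13]
15. ¬(p2 ∨ ¬p3), v   [□-rule on 9 via vRv]
16. p3, v   [¬∨-rule on 15]
17. p2 ∨ ¬p3, w   [¬□-rule on 5: fresh world w, uRw]
18. ¬(¬p2 → p1), w   [¬◇-rule on 3 via uRw]
19. ¬p2, w   [¬→-rule on 18]
20. ¬p1, w   [¬→-rule on 18]
21. ¬(p2 ∨ ¬p3), w   [□-rule on 9 via vRw]
22. p3, w   [¬∨-rule on 21]
23. ¬p3, w   [∨-rule on 17 (branches; this branch)]
Accessibility: uRu, uRv, uRw, vRu, vRv, vRw, wRu, wRv, wRw
Branch closes: p3 and ¬p3 both at w.
Every branch closes (one shown): valid in S5.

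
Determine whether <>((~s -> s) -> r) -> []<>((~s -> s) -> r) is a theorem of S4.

Not valid

Tableau for the negation ~(<>((~s -> s) -> r) -> []<>((~s -> s) -> r)):
1. ~(<>((~s -> s) -> r) -> []<>((~s -> s) -> r)), u
2. <>((~s -> s) -> r), u   [~->-rule on 1]
3. ~[]<>((~s -> s) -> r), u   [~->-rule on 1]
4. (~s -> s) -> r, v   [<>-rule on 2: fresh world v, uRv]
5. r, v   [->-rule on 4 (branches; this branch)]
6. ~<>((~s -> s) -> r), w   [~[]-rule on 3: fresh world w, uRw]
7. ~((~s -> s) -> r), w   [~<>-rule on 6 via wRw]
8. ~s -> s, w   [~->-rule on 7]
9. ~r, w   [~->-rule on 7]
10. s, w   [->-rule on 8 (branches; this branch)]
Accessibility: uRu, uRv, uRw, vRv, wRw
The negation has an open branch (countermodel exists).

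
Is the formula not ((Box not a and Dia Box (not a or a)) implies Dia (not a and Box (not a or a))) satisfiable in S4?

Unsatisfiable (every branch closes)

1. not ((Box not a and Dia Box (not a or a)) implies Dia (not a and Box (not a or a))), 0
2. Box not a and Dia Box (not a or a), 0   [neg-implies-rule on 1]
3. not Dia (not a and Box (not a or a)), 0   [neg-implies-rule on 1]
4. Box not a, 0   [and-rule on 2]
5. Dia Box (not a or a), 0   [and-rule on 2]
6. not (not a and Box (not a or a)), 0   [neg-Dia-rule on 3 via 0R0]
7. not a, 0   [Box-rule on 4 via 0R0]
8. not Box (not a or a), 0   [neg-and-rule on 6 (branches; this branch)]
9. Box (not a or a), 1   [Dia-rule on 5: fresh world 1, 0R1]
10. not (not a and Box (not a or a)), 1   [neg-Dia-rule on 3 via 0R1]
11. not a, 1   [Box-rule on 4 via 0R1]
12. not a or a, 1   [Box-rule on 9 via 1R1]
13. not Box (not a or a), 1   [neg-and-rule on 10 (branches; this branch)]
14. not (not a or a), 2   [neg-Box-rule on 8: fresh world 2, 0R2]
15. a, 2   [neg-or-rule on 14]
16. not a, 2   [neg-or-rule on 14]
Accessibility: 0R0, 0R1, 0R2, 1R1, 2R2
Branch closes: a and not a both at 2.
All branches of the tableau close; one closing branch shown above.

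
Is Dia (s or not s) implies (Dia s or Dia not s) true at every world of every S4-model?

Tableau for the negation not (Dia (s or not s) implies (Dia s or Dia not s)):
1. not (Dia (s or not s) implies (Dia s or Dia not s)), w0
2. Dia (s or not s), w0
3. not (Dia s or Dia not s), w0
4. not Dia s, w0
5. not Dia not s, w0
6. not s, w0
7. s, w0
Accessibility: w0Rw0
Branch closes: s and not s both at w0.
Every branch of the negation's tableau closes; the branch above is one of them.

Valid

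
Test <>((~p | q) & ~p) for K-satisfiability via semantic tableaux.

1. <>((~p | q) & ~p), w0
2. (~p | q) & ~p, w1   [<>-rule on 1: fresh world w1, w0Rw1]
3. ~p | q, w1   [&-rule on 2]
4. ~p, w1   [&-rule on 2]
5. q, w1   [|-rule on 3 (branches; this branch)]
Accessibility: w0Rw1

Satisfiable (open branch found)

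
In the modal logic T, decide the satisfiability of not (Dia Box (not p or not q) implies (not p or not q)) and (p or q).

1. not (Dia Box (not p or not q) implies (not p or not q)) and (p or q), w0
2. not (Dia Box (not p or not q) implies (not p or not q)), w0
3. p or q, w0
4. Dia Box (not p or not q), w0
5. not (not p or not q), w0
6. p, w0
7. q, w0
8. Box (not p or not q), w1
9. not p or not q, w1
10. not q, w1
Accessibility: w0Rw0, w0Rw1, w1Rw1

Satisfiable (open branch found)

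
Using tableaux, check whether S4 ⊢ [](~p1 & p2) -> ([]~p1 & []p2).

Tableau for the negation ~([](~p1 & p2) -> ([]~p1 & []p2)):
1. ~([](~p1 & p2) -> ([]~p1 & []p2)), 0
2. [](~p1 & p2), 0
3. ~([]~p1 & []p2), 0
4. ~p1 & p2, 0
5. ~p1, 0
6. p2, 0
7. ~[]p2, 0
8. ~p2, 1
9. ~p1 & p2, 1
10. ~p1, 1
11. p2, 1
Accessibility: 0R0, 0R1, 1R1
Branch closes: p2 and ~p2 both at 1.
Every branch of the negation's tableau closes; the branch above is one of them.

Yes, valid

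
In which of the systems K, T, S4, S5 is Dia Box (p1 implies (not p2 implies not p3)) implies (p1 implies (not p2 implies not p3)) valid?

S4-tableau for the negation not (Dia Box (p1 implies (not p2 implies not p3)) implies (p1 implies (not p2 implies not p3))):
1. not (Dia Box (p1 implies (not p2 implies not p3)) implies (p1 implies (not p2 implies not p3))), w0
2. Dia Box (p1 implies (not p2 implies not p3)), w0
3. not (p1 implies (not p2 implies not p3)), w0
4. p1, w0
5. not (not p2 implies not p3), w0
6. not p2, w0
7. p3, w0
8. Box (p1 implies (not p2 implies not p3)), w1
9. p1 implies (not p2 implies not p3), w1
10. not p2 implies not p3, w1
11. not p3, w1
Accessibility: w0Rw0, w0Rw1, w1Rw1
Complete open branch: countermodel on an S4-frame, so not valid in S4, nor in K, T (the same frame is also a K-frame and a T-frame).
S5-tableau for the negation not (Dia Box (p1 implies (not p2 implies not p3)) implies (p1 implies (not p2 implies not p3))):
1. not (Dia Box (p1 implies (not p2 implies not p3)) implies (p1 implies (not p2 implies not p3))), w0
2. Dia Box (p1 implies (not p2 implies not p3)), w0
3. not (p1 implies (not p2 implies not p3)), w0
4. p1, w0
5. not (not p2 implies not p3), w0
6. not p2, w0
7. p3, w0
8. Box (p1 implies (not p2 implies not p3)), w1
9. p1 implies (not p2 implies not p3), w0
10. p1 implies (not p2 implies not p3), w1
11. not p2 implies not p3, w0
12. not p2 implies not p3, w1
13. not p3, w0
Accessibility: w0Rw0, w0Rw1, w1Rw0, w1Rw1
Branch closes: p3 and not p3 both at w0.
Every branch closes (one shown): valid in S5.

S5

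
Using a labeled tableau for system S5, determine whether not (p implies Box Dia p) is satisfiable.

Unsatisfiable (every branch closes)

1. not (p implies Box Dia p), u
2. p, u
3. not Box Dia p, u
4. not Dia p, v
5. not p, u
Accessibility: uRu, uRv, vRu, vRv
Branch closes: p and not p both at u.
(One branch shown.) All branches close.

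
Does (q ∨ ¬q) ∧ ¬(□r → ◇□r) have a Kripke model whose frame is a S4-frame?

Unsatisfiable

1. (q ∨ ¬q) ∧ ¬(□r → ◇□r), w0
2. q ∨ ¬q, w0
3. ¬(□r → ◇□r), w0
4. □r, w0
5. ¬◇□r, w0
6. r, w0
7. ¬□r, w0
8. ¬q, w0
9. ¬r, w1
10. r, w1
Accessibility: w0Rw0, w0Rw1, w1Rw1
Branch closes: r and ¬r both at w1.
Every branch closes; the branch above is one of them.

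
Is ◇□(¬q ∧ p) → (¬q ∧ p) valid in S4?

Tableau for the negation ¬(◇□(¬q ∧ p) → (¬q ∧ p)):
1. ¬(◇□(¬q ∧ p) → (¬q ∧ p)), w0
2. ◇□(¬q ∧ p), w0   [¬→-rule on 1]
3. ¬(¬q ∧ p), w0   [¬→-rule on 1]
4. ¬p, w0   [¬∧-rule on 3 (branches; this branch)]
5. □(¬q ∧ p), w1   [◇-rule on 2: fresh world w1, w0Rw1]
6. ¬q ∧ p, w1   [□-rule on 5 via w1Rw1]
7. ¬q, w1   [∧-rule on 6]
8. p, w1   [∧-rule on 6]
Accessibility: w0Rw0, w0Rw1, w1Rw1
The negation has an open branch (countermodel exists).

Invalid (countermodel exists)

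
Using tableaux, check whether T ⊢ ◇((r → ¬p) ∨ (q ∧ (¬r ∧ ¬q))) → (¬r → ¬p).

Invalid (countermodel exists)

Tableau for the negation ¬(◇((r → ¬p) ∨ (q ∧ (¬r ∧ ¬q))) → (¬r → ¬p)):
1. ¬(◇((r → ¬p) ∨ (q ∧ (¬r ∧ ¬q))) → (¬r → ¬p)), 0
2. ◇((r → ¬p) ∨ (q ∧ (¬r ∧ ¬q))), 0
3. ¬(¬r → ¬p), 0
4. ¬r, 0
5. p, 0
6. (r → ¬p) ∨ (q ∧ (¬r ∧ ¬q)), 1
7. r → ¬p, 1
8. ¬p, 1
Accessibility: 0R0, 0R1, 1R1
The negation has an open branch (countermodel exists).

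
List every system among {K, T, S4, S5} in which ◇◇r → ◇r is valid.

S4, S5

S4-tableau for the negation ¬(◇◇r → ◇r):
1. ¬(◇◇r → ◇r), 0
2. ◇◇r, 0
3. ¬◇r, 0
4. ¬r, 0
5. ◇r, 1
6. ¬r, 1
7. r, 2
8. ¬r, 2
Accessibility: 0R0, 0R1, 0R2, 1R1, 1R2, 2R2
Branch closes: r and ¬r both at 2.
Every branch closes (one shown): valid in S4, hence also in S5 (every theorem of S4 is a theorem of S5).
T-tableau for the negation ¬(◇◇r → ◇r):
1. ¬(◇◇r → ◇r), 0
2. ◇◇r, 0
3. ¬◇r, 0
4. ¬r, 0
5. ◇r, 1
6. ¬r, 1
7. r, 2
Accessibility: 0R0, 0R1, 1R1, 1R2, 2R2
Complete open branch: countermodel on a T-frame, so not valid in T, nor in K (the same frame is also a K-frame).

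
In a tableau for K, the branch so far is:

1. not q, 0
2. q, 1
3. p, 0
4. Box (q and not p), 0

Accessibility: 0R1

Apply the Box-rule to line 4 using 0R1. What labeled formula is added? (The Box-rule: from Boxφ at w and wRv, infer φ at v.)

q and not p, 1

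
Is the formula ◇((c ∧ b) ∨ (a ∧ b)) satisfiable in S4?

Satisfiable

1. ◇((c ∧ b) ∨ (a ∧ b)), u
2. (c ∧ b) ∨ (a ∧ b), v
3. a ∧ b, v
4. a, v
5. b, v
Accessibility: uRu, uRv, vRv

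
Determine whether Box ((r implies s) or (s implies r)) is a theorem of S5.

Tableau for the negation not Box ((r implies s) or (s implies r)):
1. not Box ((r implies s) or (s implies r)), 0
2. not ((r implies s) or (s implies r)), 1   [neg-Box-rule on 1: fresh world 1, 0R1]
3. not (r implies s), 1   [neg-or-rule on 2]
4. not (s implies r), 1   [neg-or-rule on 2]
5. r, 1   [neg-implies-rule on 3]
6. not s, 1   [neg-implies-rule on 3]
7. s, 1   [neg-implies-rule on 4]
8. not r, 1   [neg-implies-rule on 4]
Accessibility: 0R0, 0R1, 1R0, 1R1
Branch closes: s and not s both at 1.
All branches of the negation close; one closing branch shown above.

Valid in S5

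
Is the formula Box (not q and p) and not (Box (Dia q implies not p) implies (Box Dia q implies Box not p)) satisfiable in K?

1. Box (not q and p) and not (Box (Dia q implies not p) implies (Box Dia q implies Box not p)), u
2. Box (not q and p), u   [and-rule on 1]
3. not (Box (Dia q implies not p) implies (Box Dia q implies Box not p)), u   [and-rule on 1]
4. Box (Dia q implies not p), u   [neg-implies-rule on 3]
5. not (Box Dia q implies Box not p), u   [neg-implies-rule on 3]
6. Box Dia q, u   [neg-implies-rule on 5]
7. not Box not p, u   [neg-implies-rule on 5]
8. p, v   [neg-Box-rule on 7: fresh world v, uRv]
9. not q and p, v   [Box-rule on 2 via uRv]
10. not q, v   [and-rule on 9]
11. Dia q implies not p, v   [Box-rule on 4 via uRv]
12. Dia q, v   [Box-rule on 6 via uRv]
13. not Dia q, v   [implies-rule on 11 (branches; this branch)]
14. q, w   [Dia-rule on 12: fresh world w, vRw]
15. not q, w   [neg-Dia-rule on 13 via vRw]
Accessibility: uRv, vRw
Branch closes: q and not q both at w.
(One branch shown.) All branches close.

Unsatisfiable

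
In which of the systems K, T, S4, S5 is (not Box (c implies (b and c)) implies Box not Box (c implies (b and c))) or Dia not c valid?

S4-tableau for the negation not ((not Box (c implies (b and c)) implies Box not Box (c implies (b and c))) or Dia not c):
1. not ((not Box (c implies (b and c)) implies Box not Box (c implies (b and c))) or Dia not c), u
2. not (not Box (c implies (b and c)) implies Box not Box (c implies (b and c))), u
3. not Dia not c, u
4. not Box (c implies (b and c)), u
5. not Box not Box (c implies (b and c)), u
6. c, u
7. not (c implies (b and c)), v
8. c, v
9. not (b and c), v
10. not b, v
11. Box (c implies (b and c)), w
12. c, w
13. c implies (b and c), w
14. b and c, w
15. b, w
Accessibility: uRu, uRv, uRw, vRv, wRw
Complete open branch: countermodel on an S4-frame, so not valid in S4, nor in K, T (the same frame is also a K-frame and a T-frame).
S5-tableau for the negation not ((not Box (c implies (b and c)) implies Box not Box (c implies (b and c))) or Dia not c):
1. not ((not Box (c implies (b and c)) implies Box not Box (c implies (b and c))) or Dia not c), u
2. not (not Box (c implies (b and c)) implies Box not Box (c implies (b and c))), u
3. not Dia not c, u
4. not Box (c implies (b and c)), u
5. not Box not Box (c implies (b and c)), u
6. c, u
7. not (c implies (b and c)), v
8. c, v
9. not (b and c), v
10. not b, v
11. Box (c implies (b and c)), w
12. c, w
13. c implies (b and c), u
14. c implies (b and c), v
15. c implies (b and c), w
16. b and c, u
17. b, u
18. b and c, v
19. b, v
Accessibility: uRu, uRv, uRw, vRu, vRv, vRw, wRu, wRv, wRw
Branch closes: b and not b both at v.
Every branch closes (one shown): valid in S5.

S5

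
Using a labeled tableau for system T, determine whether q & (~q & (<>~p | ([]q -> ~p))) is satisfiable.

1. q & (~q & (<>~p | ([]q -> ~p))), u
2. q, u   [&-rule on 1]
3. ~q & (<>~p | ([]q -> ~p)), u   [&-rule on 1]
4. ~q, u   [&-rule on 3]
5. <>~p | ([]q -> ~p), u   [&-rule on 3]
Accessibility: uRu
Branch closes: q and ~q both at u.
(One branch shown.) All branches close.

No, unsatisfiable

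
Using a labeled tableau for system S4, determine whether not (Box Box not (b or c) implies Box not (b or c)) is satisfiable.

1. not (Box Box not (b or c) implies Box not (b or c)), w0
2. Box Box not (b or c), w0
3. not Box not (b or c), w0
4. Box not (b or c), w0
5. not (b or c), w0
6. not b, w0
7. not c, w0
8. b or c, w1
9. Box not (b or c), w1
10. not (b or c), w1
11. not b, w1
12. not c, w1
13. c, w1
Accessibility: w0Rw0, w0Rw1, w1Rw1
Branch closes: c and not c both at w1.
All branches of the tableau close; one closing branch shown above.

Unsatisfiable (every branch closes)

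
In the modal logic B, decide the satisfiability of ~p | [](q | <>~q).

Satisfiable

1. ~p | [](q | <>~q), u
2. [](q | <>~q), u   [|-rule on 1 (branches; this branch)]
3. q | <>~q, u   [[]-rule on 2 via uRu]
4. <>~q, u   [|-rule on 3 (branches; this branch)]
5. ~q, v   [<>-rule on 4: fresh world v, uRv]
6. q | <>~q, v   [[]-rule on 2 via uRv]
7. <>~q, v   [|-rule on 6 (branches; this branch)]
8. ~q, w   [<>-rule on 7: fresh world w, vRw]
Accessibility: uRu, uRv, vRu, vRv, vRw, wRv, wRw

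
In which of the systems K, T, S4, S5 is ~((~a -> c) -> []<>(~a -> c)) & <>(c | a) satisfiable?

S5-tableau for the formula:
1. ~((~a -> c) -> []<>(~a -> c)) & <>(c | a), u
2. ~((~a -> c) -> []<>(~a -> c)), u
3. <>(c | a), u
4. ~a -> c, u
5. ~[]<>(~a -> c), u
6. c, u
7. c | a, v
8. a, v
9. ~<>(~a -> c), w
10. ~(~a -> c), u
11. ~a, u
12. ~c, u
Accessibility: uRu, uRv, uRw, vRu, vRv, vRw, wRu, wRv, wRw
Branch closes: c and ~c both at u.
Every branch closes (one shown): unsatisfiable in S5.
S4-tableau for the formula:
1. ~((~a -> c) -> []<>(~a -> c)) & <>(c | a), u
2. ~((~a -> c) -> []<>(~a -> c)), u
3. <>(c | a), u
4. ~a -> c, u
5. ~[]<>(~a -> c), u
6. c, u
7. c | a, v
8. a, v
9. ~<>(~a -> c), w
10. ~(~a -> c), w
11. ~a, w
12. ~c, w
Accessibility: uRu, uRv, uRw, vRv, wRw
Complete open branch: satisfiable in S4, hence also in K, T (this S4-model is also a K-model and a T-model).

K, T, S4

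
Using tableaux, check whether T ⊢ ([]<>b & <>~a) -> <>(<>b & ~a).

Tableau for the negation ~(([]<>b & <>~a) -> <>(<>b & ~a)):
1. ~(([]<>b & <>~a) -> <>(<>b & ~a)), 0
2. []<>b & <>~a, 0
3. ~<>(<>b & ~a), 0
4. []<>b, 0
5. <>~a, 0
6. ~(<>b & ~a), 0
7. <>b, 0
8. a, 0
9. ~a, 1
10. ~(<>b & ~a), 1
11. <>b, 1
12. ~<>b, 1
13. ~b, 1
14. b, 2
15. ~(<>b & ~a), 2
16. <>b, 2
17. a, 2
18. b, 3
19. ~b, 3
Accessibility: 0R0, 0R1, 0R2, 1R1, 1R3, 2R2, 3R3
Branch closes: b and ~b both at 3.
All branches of the negation close; one closing branch shown above.

Yes, valid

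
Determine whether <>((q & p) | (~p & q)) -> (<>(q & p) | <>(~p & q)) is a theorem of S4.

Tableau for the negation ~(<>((q & p) | (~p & q)) -> (<>(q & p) | <>(~p & q))):
1. ~(<>((q & p) | (~p & q)) -> (<>(q & p) | <>(~p & q))), u
2. <>((q & p) | (~p & q)), u
3. ~(<>(q & p) | <>(~p & q)), u
4. ~<>(q & p), u
5. ~<>(~p & q), u
6. ~(q & p), u
7. ~(~p & q), u
8. ~p, u
9. ~q, u
10. (q & p) | (~p & q), v
11. ~(q & p), v
12. ~(~p & q), v
13. ~p & q, v
14. ~p, v
15. q, v
16. ~q, v
Accessibility: uRu, uRv, vRv
Branch closes: q and ~q both at v.
All branches of the negation close; one closing branch shown above.

Yes, valid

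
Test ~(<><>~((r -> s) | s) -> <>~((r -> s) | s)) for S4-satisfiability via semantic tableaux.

Unsatisfiable (every branch closes)

1. ~(<><>~((r -> s) | s) -> <>~((r -> s) | s)), 0
2. <><>~((r -> s) | s), 0
3. ~<>~((r -> s) | s), 0
4. (r -> s) | s, 0
5. r -> s, 0
6. s, 0
7. <>~((r -> s) | s), 1
8. (r -> s) | s, 1
9. r -> s, 1
10. s, 1
11. ~((r -> s) | s), 2
12. ~(r -> s), 2
13. ~s, 2
14. r, 2
15. (r -> s) | s, 2
16. r -> s, 2
17. s, 2
Accessibility: 0R0, 0R1, 0R2, 1R1, 1R2, 2R2
Branch closes: s and ~s both at 2.
Every branch closes; the branch above is one of them.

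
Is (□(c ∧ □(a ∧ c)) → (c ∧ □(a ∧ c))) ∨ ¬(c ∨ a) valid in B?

Tableau for the negation ¬((□(c ∧ □(a ∧ c)) → (c ∧ □(a ∧ c))) ∨ ¬(c ∨ a)):
1. ¬((□(c ∧ □(a ∧ c)) → (c ∧ □(a ∧ c))) ∨ ¬(c ∨ a)), 0
2. ¬(□(c ∧ □(a ∧ c)) → (c ∧ □(a ∧ c))), 0
3. c ∨ a, 0
4. □(c ∧ □(a ∧ c)), 0
5. ¬(c ∧ □(a ∧ c)), 0
6. c ∧ □(a ∧ c), 0
7. c, 0
8. □(a ∧ c), 0
9. a ∧ c, 0
10. a, 0
11. ¬□(a ∧ c), 0
12. ¬(a ∧ c), 1
13. c ∧ □(a ∧ c), 1
14. c, 1
15. □(a ∧ c), 1
16. a ∧ c, 1
17. a, 1
18. ¬c, 1
Accessibility: 0R0, 0R1, 1R0, 1R1
Branch closes: c and ¬c both at 1.
Every branch of the negation's tableau closes; the branch above is one of them.

Yes, valid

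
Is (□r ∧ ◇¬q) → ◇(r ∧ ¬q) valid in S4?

Tableau for the negation ¬((□r ∧ ◇¬q) → ◇(r ∧ ¬q)):
1. ¬((□r ∧ ◇¬q) → ◇(r ∧ ¬q)), w0
2. □r ∧ ◇¬q, w0   [¬→-rule on 1]
3. ¬◇(r ∧ ¬q), w0   [¬→-rule on 1]
4. □r, w0   [∧-rule on 2]
5. ◇¬q, w0   [∧-rule on 2]
6. ¬(r ∧ ¬q), w0   [¬◇-rule on 3 via w0Rw0]
7. r, w0   [□-rule on 4 via w0Rw0]
8. q, w0   [¬∧-rule on 6 (branches; this branch)]
9. ¬q, w1   [◇-rule on 5: fresh world w1, w0Rw1]
10. ¬(r ∧ ¬q), w1   [¬◇-rule on 3 via w0Rw1]
11. r, w1   [□-rule on 4 via w0Rw1]
12. q, w1   [¬∧-rule on 10 (branches; this branch)]
Accessibility: w0Rw0, w0Rw1, w1Rw1
Branch closes: q and ¬q both at w1.
Every branch of the negation's tableau closes; the branch above is one of them.

Yes, valid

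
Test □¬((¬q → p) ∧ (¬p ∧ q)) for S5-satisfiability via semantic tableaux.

Yes, satisfiable

1. □¬((¬q → p) ∧ (¬p ∧ q)), 0
2. ¬((¬q → p) ∧ (¬p ∧ q)), 0   [□-rule on 1 via 0R0]
3. ¬(¬p ∧ q), 0   [¬∧-rule on 2 (branches; this branch)]
4. ¬q, 0   [¬∧-rule on 3 (branches; this branch)]
Accessibility: 0R0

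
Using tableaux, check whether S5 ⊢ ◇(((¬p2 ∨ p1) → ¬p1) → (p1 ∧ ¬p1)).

Not valid

Tableau for the negation ¬◇(((¬p2 ∨ p1) → ¬p1) → (p1 ∧ ¬p1)):
1. ¬◇(((¬p2 ∨ p1) → ¬p1) → (p1 ∧ ¬p1)), 0
2. ¬(((¬p2 ∨ p1) → ¬p1) → (p1 ∧ ¬p1)), 0   [¬◇-rule on 1 via 0R0]
3. (¬p2 ∨ p1) → ¬p1, 0   [¬→-rule on 2]
4. ¬(p1 ∧ ¬p1), 0   [¬→-rule on 2]
5. ¬p1, 0   [→-rule on 3 (branches; this branch)]
Accessibility: 0R0
The negation has an open branch (countermodel exists).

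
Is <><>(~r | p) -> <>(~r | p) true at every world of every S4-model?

Valid in S4

Tableau for the negation ~(<><>(~r | p) -> <>(~r | p)):
1. ~(<><>(~r | p) -> <>(~r | p)), 0
2. <><>(~r | p), 0   [~->-rule on 1]
3. ~<>(~r | p), 0   [~->-rule on 1]
4. ~(~r | p), 0   [~<>-rule on 3 via 0R0]
5. r, 0   [~|-rule on 4]
6. ~p, 0   [~|-rule on 4]
7. <>(~r | p), 1   [<>-rule on 2: fresh world 1, 0R1]
8. ~(~r | p), 1   [~<>-rule on 3 via 0R1]
9. r, 1   [~|-rule on 8]
10. ~p, 1   [~|-rule on 8]
11. ~r | p, 2   [<>-rule on 7: fresh world 2, 1R2]
12. ~(~r | p), 2   [~<>-rule on 3 via 0R2]
13. r, 2   [~|-rule on 12]
14. ~p, 2   [~|-rule on 12]
15. p, 2   [|-rule on 11 (branches; this branch)]
Accessibility: 0R0, 0R1, 0R2, 1R1, 1R2, 2R2
Branch closes: p and ~p both at 2.
All branches of the negation close; one closing branch shown above.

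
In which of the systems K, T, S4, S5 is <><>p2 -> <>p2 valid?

S4, S5

T-tableau for the negation ~(<><>p2 -> <>p2):
1. ~(<><>p2 -> <>p2), 0
2. <><>p2, 0   [~->-rule on 1]
3. ~<>p2, 0   [~->-rule on 1]
4. ~p2, 0   [~<>-rule on 3 via 0R0]
5. <>p2, 1   [<>-rule on 2: fresh world 1, 0R1]
6. ~p2, 1   [~<>-rule on 3 via 0R1]
7. p2, 2   [<>-rule on 5: fresh world 2, 1R2]
Accessibility: 0R0, 0R1, 1R1, 1R2, 2R2
Complete open branch: countermodel on a T-frame, so not valid in T, nor in K (the same frame is also a K-frame).
S4-tableau for the negation ~(<><>p2 -> <>p2):
1. ~(<><>p2 -> <>p2), 0
2. <><>p2, 0   [~->-rule on 1]
3. ~<>p2, 0   [~->-rule on 1]
4. ~p2, 0   [~<>-rule on 3 via 0R0]
5. <>p2, 1   [<>-rule on 2: fresh world 1, 0R1]
6. ~p2, 1   [~<>-rule on 3 via 0R1]
7. p2, 2   [<>-rule on 5: fresh world 2, 1R2]
8. ~p2, 2   [~<>-rule on 3 via 0R2]
Accessibility: 0R0, 0R1, 0R2, 1R1, 1R2, 2R2
Branch closes: p2 and ~p2 both at 2.
Every branch closes (one shown): valid in S4, hence also in S5 (every theorem of S4 is a theorem of S5).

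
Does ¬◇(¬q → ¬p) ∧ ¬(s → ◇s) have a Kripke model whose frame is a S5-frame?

Unsatisfiable

1. ¬◇(¬q → ¬p) ∧ ¬(s → ◇s), w0
2. ¬◇(¬q → ¬p), w0
3. ¬(s → ◇s), w0
4. s, w0
5. ¬◇s, w0
6. ¬(¬q → ¬p), w0
7. ¬q, w0
8. p, w0
9. ¬s, w0
Accessibility: w0Rw0
Branch closes: s and ¬s both at w0.
All branches of the tableau close; one closing branch shown above.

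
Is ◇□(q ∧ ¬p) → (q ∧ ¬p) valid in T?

No, not valid

Tableau for the negation ¬(◇□(q ∧ ¬p) → (q ∧ ¬p)):
1. ¬(◇□(q ∧ ¬p) → (q ∧ ¬p)), u
2. ◇□(q ∧ ¬p), u
3. ¬(q ∧ ¬p), u
4. p, u
5. □(q ∧ ¬p), v
6. q ∧ ¬p, v
7. q, v
8. ¬p, v
Accessibility: uRu, uRv, vRv
The negation has an open branch (countermodel exists).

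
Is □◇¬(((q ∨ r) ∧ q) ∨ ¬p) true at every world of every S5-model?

Invalid (countermodel exists)

Tableau for the negation ¬□◇¬(((q ∨ r) ∧ q) ∨ ¬p):
1. ¬□◇¬(((q ∨ r) ∧ q) ∨ ¬p), w0
2. ¬◇¬(((q ∨ r) ∧ q) ∨ ¬p), w1
3. ((q ∨ r) ∧ q) ∨ ¬p, w0
4. ((q ∨ r) ∧ q) ∨ ¬p, w1
5. ¬p, w0
6. ¬p, w1
Accessibility: w0Rw0, w0Rw1, w1Rw0, w1Rw1
The negation has an open branch (countermodel exists).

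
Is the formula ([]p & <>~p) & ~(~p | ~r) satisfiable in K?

Unsatisfiable

1. ([]p & <>~p) & ~(~p | ~r), 0
2. []p & <>~p, 0
3. ~(~p | ~r), 0
4. []p, 0
5. <>~p, 0
6. p, 0
7. r, 0
8. ~p, 1
9. p, 1
Accessibility: 0R1
Branch closes: p and ~p both at 1.
All branches of the tableau close; one closing branch shown above.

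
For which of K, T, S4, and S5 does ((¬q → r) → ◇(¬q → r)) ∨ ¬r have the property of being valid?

K-tableau for the negation ¬(((¬q → r) → ◇(¬q → r)) ∨ ¬r):
1. ¬(((¬q → r) → ◇(¬q → r)) ∨ ¬r), w0
2. ¬((¬q → r) → ◇(¬q → r)), w0   [¬∨-rule on 1]
3. r, w0   [¬∨-rule on 1]
4. ¬q → r, w0   [¬→-rule on 2]
5. ¬◇(¬q → r), w0   [¬→-rule on 2]
Complete open branch: countermodel on a K-frame, so not valid in K.
T-tableau for the negation ¬(((¬q → r) → ◇(¬q → r)) ∨ ¬r):
1. ¬(((¬q → r) → ◇(¬q → r)) ∨ ¬r), w0
2. ¬((¬q → r) → ◇(¬q → r)), w0   [¬∨-rule on 1]
3. r, w0   [¬∨-rule on 1]
4. ¬q → r, w0   [¬→-rule on 2]
5. ¬◇(¬q → r), w0   [¬→-rule on 2]
6. ¬(¬q → r), w0   [¬◇-rule on 5 via w0Rw0]
7. ¬q, w0   [¬→-rule on 6]
8. ¬r, w0   [¬→-rule on 6]
Accessibility: w0Rw0
Branch closes: r and ¬r both at w0.
Every branch closes (one shown): valid in T, hence also in S4, S5 (every theorem of T is a theorem of S4 and S5).

T, S4, S5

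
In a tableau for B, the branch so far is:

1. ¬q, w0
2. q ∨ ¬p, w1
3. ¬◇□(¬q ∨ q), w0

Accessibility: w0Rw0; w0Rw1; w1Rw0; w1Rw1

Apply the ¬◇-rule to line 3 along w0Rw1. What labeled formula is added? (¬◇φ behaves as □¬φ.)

¬□(¬q ∨ q), w1

¬◇φ behaves as □¬φ: propagate the negated body to each accessible world.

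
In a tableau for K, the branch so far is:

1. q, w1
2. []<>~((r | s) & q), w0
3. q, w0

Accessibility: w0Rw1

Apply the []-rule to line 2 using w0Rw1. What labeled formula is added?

<>~((r | s) & q), w1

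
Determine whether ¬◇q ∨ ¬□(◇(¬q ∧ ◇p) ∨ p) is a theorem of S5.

Tableau for the negation ¬(¬◇q ∨ ¬□(◇(¬q ∧ ◇p) ∨ p)):
1. ¬(¬◇q ∨ ¬□(◇(¬q ∧ ◇p) ∨ p)), w0
2. ◇q, w0   [¬∨-rule on 1]
3. □(◇(¬q ∧ ◇p) ∨ p), w0   [¬∨-rule on 1]
4. ◇(¬q ∧ ◇p) ∨ p, w0   [□-rule on 3 via w0Rw0]
5. p, w0   [∨-rule on 4 (branches; this branch)]
6. q, w1   [◇-rule on 2: fresh world w1, w0Rw1]
7. ◇(¬q ∧ ◇p) ∨ p, w1   [□-rule on 3 via w0Rw1]
8. p, w1   [∨-rule on 7 (branches; this branch)]
Accessibility: w0Rw0, w0Rw1, w1Rw0, w1Rw1
The negation has an open branch (countermodel exists).

Invalid (countermodel exists)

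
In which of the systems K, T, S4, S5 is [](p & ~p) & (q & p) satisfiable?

K-tableau for the formula:
1. [](p & ~p) & (q & p), w0
2. [](p & ~p), w0
3. q & p, w0
4. q, w0
5. p, w0
Complete open branch: satisfiable in K.
T-tableau for the formula:
1. [](p & ~p) & (q & p), w0
2. [](p & ~p), w0
3. q & p, w0
4. q, w0
5. p, w0
6. p & ~p, w0
7. ~p, w0
Accessibility: w0Rw0
Branch closes: p and ~p both at w0.
Every branch closes (one shown): unsatisfiable in T, hence also in S4, S5 (every S4/S5-frame is a T-frame).

K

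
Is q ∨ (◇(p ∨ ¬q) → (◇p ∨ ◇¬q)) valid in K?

Valid in K

Tableau for the negation ¬(q ∨ (◇(p ∨ ¬q) → (◇p ∨ ◇¬q))):
1. ¬(q ∨ (◇(p ∨ ¬q) → (◇p ∨ ◇¬q))), 0
2. ¬q, 0   [¬∨-rule on 1]
3. ¬(◇(p ∨ ¬q) → (◇p ∨ ◇¬q)), 0   [¬∨-rule on 1]
4. ◇(p ∨ ¬q), 0   [¬→-rule on 3]
5. ¬(◇p ∨ ◇¬q), 0   [¬→-rule on 3]
6. ¬◇p, 0   [¬∨-rule on 5]
7. ¬◇¬q, 0   [¬∨-rule on 5]
8. p ∨ ¬q, 1   [◇-rule on 4: fresh world 1, 0R1]
9. ¬p, 1   [¬◇-rule on 6 via 0R1]
10. q, 1   [¬◇-rule on 7 via 0R1]
11. ¬q, 1   [∨-rule on 8 (branches; this branch)]
Accessibility: 0R1
Branch closes: q and ¬q both at 1.
All branches of the negation close; one closing branch shown above.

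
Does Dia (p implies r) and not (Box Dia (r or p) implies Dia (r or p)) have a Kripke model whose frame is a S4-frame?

Unsatisfiable (every branch closes)

1. Dia (p implies r) and not (Box Dia (r or p) implies Dia (r or p)), u
2. Dia (p implies r), u   [and-rule on 1]
3. not (Box Dia (r or p) implies Dia (r or p)), u   [and-rule on 1]
4. Box Dia (r or p), u   [neg-implies-rule on 3]
5. not Dia (r or p), u   [neg-implies-rule on 3]
6. Dia (r or p), u   [Box-rule on 4 via uRu]
7. not (r or p), u   [neg-Dia-rule on 5 via uRu]
8. not r, u   [neg-or-rule on 7]
9. not p, u   [neg-or-rule on 7]
10. p implies r, v   [Dia-rule on 2: fresh world v, uRv]
11. Dia (r or p), v   [Box-rule on 4 via uRv]
12. not (r or p), v   [neg-Dia-rule on 5 via uRv]
13. not r, v   [neg-or-rule on 12]
14. not p, v   [neg-or-rule on 12]
15. r or p, w   [Dia-rule on 6: fresh world w, uRw]
16. Dia (r or p), w   [Box-rule on 4 via uRw]
17. not (r or p), w   [neg-Dia-rule on 5 via uRw]
18. not r, w   [neg-or-rule on 17]
19. not p, w   [neg-or-rule on 17]
20. p, w   [or-rule on 15 (branches; this branch)]
Accessibility: uRu, uRv, uRw, vRv, wRw
Branch closes: p and not p both at w.
Every branch closes; the branch above is one of them.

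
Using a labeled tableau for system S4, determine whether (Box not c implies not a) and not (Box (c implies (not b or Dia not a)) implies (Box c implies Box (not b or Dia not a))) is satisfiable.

Unsatisfiable

1. (Box not c implies not a) and not (Box (c implies (not b or Dia not a)) implies (Box c implies Box (not b or Dia not a))), 0
2. Box not c implies not a, 0
3. not (Box (c implies (not b or Dia not a)) implies (Box c implies Box (not b or Dia not a))), 0
4. Box (c implies (not b or Dia not a)), 0
5. not (Box c implies Box (not b or Dia not a)), 0
6. Box c, 0
7. not Box (not b or Dia not a), 0
8. c implies (not b or Dia not a), 0
9. c, 0
10. not Box not c, 0
11. not b or Dia not a, 0
12. Dia not a, 0
13. not (not b or Dia not a), 1
14. b, 1
15. not Dia not a, 1
16. c implies (not b or Dia not a), 1
17. c, 1
18. a, 1
19. not b or Dia not a, 1
20. Dia not a, 1
21. c, 2
22. c implies (not b or Dia not a), 2
23. not b or Dia not a, 2
24. Dia not a, 2
25. not a, 3
26. c implies (not b or Dia not a), 3
27. c, 3
28. not b or Dia not a, 3
29. Dia not a, 3
30. not a, 4
31. c implies (not b or Dia not a), 4
32. c, 4
33. a, 4
Accessibility: 0R0, 0R1, 0R2, 0R3, 0R4, 1R1, 1R4, 2R2, 3R3, 4R4
Branch closes: a and not a both at 4.
(One branch shown.) All branches close.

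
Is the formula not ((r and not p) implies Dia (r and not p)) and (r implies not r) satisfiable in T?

1. not ((r and not p) implies Dia (r and not p)) and (r implies not r), 0
2. not ((r and not p) implies Dia (r and not p)), 0
3. r implies not r, 0
4. r and not p, 0
5. not Dia (r and not p), 0
6. r, 0
7. not p, 0
8. not (r and not p), 0
9. not r, 0
Accessibility: 0R0
Branch closes: r and not r both at 0.
Every branch closes; the branch above is one of them.

Unsatisfiable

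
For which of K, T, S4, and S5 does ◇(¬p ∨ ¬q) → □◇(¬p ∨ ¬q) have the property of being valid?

S5

S4-tableau for the negation ¬(◇(¬p ∨ ¬q) → □◇(¬p ∨ ¬q)):
1. ¬(◇(¬p ∨ ¬q) → □◇(¬p ∨ ¬q)), w0
2. ◇(¬p ∨ ¬q), w0
3. ¬□◇(¬p ∨ ¬q), w0
4. ¬p ∨ ¬q, w1
5. ¬q, w1
6. ¬◇(¬p ∨ ¬q), w2
7. ¬(¬p ∨ ¬q), w2
8. p, w2
9. q, w2
Accessibility: w0Rw0, w0Rw1, w0Rw2, w1Rw1, w2Rw2
Complete open branch: countermodel on an S4-frame, so not valid in S4, nor in K, T (the same frame is also a K-frame and a T-frame).
S5-tableau for the negation ¬(◇(¬p ∨ ¬q) → □◇(¬p ∨ ¬q)):
1. ¬(◇(¬p ∨ ¬q) → □◇(¬p ∨ ¬q)), w0
2. ◇(¬p ∨ ¬q), w0
3. ¬□◇(¬p ∨ ¬q), w0
4. ¬p ∨ ¬q, w1
5. ¬q, w1
6. ¬◇(¬p ∨ ¬q), w2
7. ¬(¬p ∨ ¬q), w0
8. p, w0
9. q, w0
10. ¬(¬p ∨ ¬q), w1
11. p, w1
12. q, w1
Accessibility: w0Rw0, w0Rw1, w0Rw2, w1Rw0, w1Rw1, w1Rw2, w2Rw0, w2Rw1, w2Rw2
Branch closes: q and ¬q both at w1.
Every branch closes (one shown): valid in S5.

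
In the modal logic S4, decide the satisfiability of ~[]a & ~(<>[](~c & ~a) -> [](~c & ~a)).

1. ~[]a & ~(<>[](~c & ~a) -> [](~c & ~a)), 0
2. ~[]a, 0
3. ~(<>[](~c & ~a) -> [](~c & ~a)), 0
4. <>[](~c & ~a), 0
5. ~[](~c & ~a), 0
6. ~a, 1
7. [](~c & ~a), 2
8. ~c & ~a, 2
9. ~c, 2
10. ~a, 2
11. ~(~c & ~a), 3
12. a, 3
Accessibility: 0R0, 0R1, 0R2, 0R3, 1R1, 2R2, 3R3

Yes, satisfiable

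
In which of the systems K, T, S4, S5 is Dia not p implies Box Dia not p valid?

S5-tableau for the negation not (Dia not p implies Box Dia not p):
1. not (Dia not p implies Box Dia not p), w0
2. Dia not p, w0
3. not Box Dia not p, w0
4. not p, w1
5. not Dia not p, w2
6. p, w0
7. p, w1
Accessibility: w0Rw0, w0Rw1, w0Rw2, w1Rw0, w1Rw1, w1Rw2, w2Rw0, w2Rw1, w2Rw2
Branch closes: p and not p both at w1.
Every branch closes (one shown): valid in S5.
S4-tableau for the negation not (Dia not p implies Box Dia not p):
1. not (Dia not p implies Box Dia not p), w0
2. Dia not p, w0
3. not Box Dia not p, w0
4. not p, w1
5. not Dia not p, w2
6. p, w2
Accessibility: w0Rw0, w0Rw1, w0Rw2, w1Rw1, w2Rw2
Complete open branch: countermodel on an S4-frame, so not valid in S4, nor in K, T (the same frame is also a K-frame and a T-frame).

S5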